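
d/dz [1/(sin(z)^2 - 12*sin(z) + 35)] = 2*(6 - sin(z))*cos(z)/(sin(z)^2 - 12*sin(z) + 35)^2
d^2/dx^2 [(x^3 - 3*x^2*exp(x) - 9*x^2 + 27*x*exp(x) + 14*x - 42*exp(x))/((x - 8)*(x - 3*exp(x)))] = 12/(x^3 - 24*x^2 + 192*x - 512)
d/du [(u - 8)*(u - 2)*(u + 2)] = 3*u^2 - 16*u - 4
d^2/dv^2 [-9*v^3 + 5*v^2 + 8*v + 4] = 10 - 54*v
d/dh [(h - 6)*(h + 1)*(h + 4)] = 3*h^2 - 2*h - 26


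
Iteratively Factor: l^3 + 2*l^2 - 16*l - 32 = (l + 2)*(l^2 - 16) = (l - 4)*(l + 2)*(l + 4)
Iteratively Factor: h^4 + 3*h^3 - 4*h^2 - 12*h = (h)*(h^3 + 3*h^2 - 4*h - 12) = h*(h - 2)*(h^2 + 5*h + 6) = h*(h - 2)*(h + 2)*(h + 3)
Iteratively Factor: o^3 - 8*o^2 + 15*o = (o)*(o^2 - 8*o + 15) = o*(o - 3)*(o - 5)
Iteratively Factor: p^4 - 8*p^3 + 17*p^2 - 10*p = (p - 2)*(p^3 - 6*p^2 + 5*p) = (p - 2)*(p - 1)*(p^2 - 5*p) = p*(p - 2)*(p - 1)*(p - 5)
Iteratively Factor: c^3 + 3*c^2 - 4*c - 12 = (c + 3)*(c^2 - 4) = (c + 2)*(c + 3)*(c - 2)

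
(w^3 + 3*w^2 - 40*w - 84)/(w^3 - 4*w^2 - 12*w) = (w + 7)/w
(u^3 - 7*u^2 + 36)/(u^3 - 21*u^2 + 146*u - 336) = (u^2 - u - 6)/(u^2 - 15*u + 56)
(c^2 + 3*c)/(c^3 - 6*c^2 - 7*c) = (c + 3)/(c^2 - 6*c - 7)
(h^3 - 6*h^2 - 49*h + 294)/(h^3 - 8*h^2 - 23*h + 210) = (h + 7)/(h + 5)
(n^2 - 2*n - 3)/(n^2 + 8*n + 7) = (n - 3)/(n + 7)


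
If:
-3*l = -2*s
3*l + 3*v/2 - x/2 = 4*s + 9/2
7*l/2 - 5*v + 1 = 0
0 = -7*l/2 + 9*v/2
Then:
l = 18/7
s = 27/7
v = 2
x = -129/7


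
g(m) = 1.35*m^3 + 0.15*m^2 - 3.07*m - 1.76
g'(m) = 4.05*m^2 + 0.3*m - 3.07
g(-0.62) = -0.12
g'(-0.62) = -1.70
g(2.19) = 6.42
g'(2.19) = 17.01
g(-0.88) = 0.14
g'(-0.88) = -0.20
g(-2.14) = -7.73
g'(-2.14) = 14.84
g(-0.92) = 0.14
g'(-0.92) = 0.08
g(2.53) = 13.30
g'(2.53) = 23.61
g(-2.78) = -21.07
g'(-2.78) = 27.40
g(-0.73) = 0.04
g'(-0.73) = -1.13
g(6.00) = 276.82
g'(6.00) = 144.53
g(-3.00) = -27.65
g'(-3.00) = 32.48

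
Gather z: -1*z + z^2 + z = z^2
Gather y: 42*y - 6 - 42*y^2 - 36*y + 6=-42*y^2 + 6*y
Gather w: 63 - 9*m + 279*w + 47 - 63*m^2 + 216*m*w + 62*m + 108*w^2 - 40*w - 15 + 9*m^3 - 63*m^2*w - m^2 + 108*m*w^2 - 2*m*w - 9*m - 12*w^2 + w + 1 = 9*m^3 - 64*m^2 + 44*m + w^2*(108*m + 96) + w*(-63*m^2 + 214*m + 240) + 96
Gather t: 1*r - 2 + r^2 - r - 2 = r^2 - 4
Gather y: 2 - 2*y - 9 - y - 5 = -3*y - 12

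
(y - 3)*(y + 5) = y^2 + 2*y - 15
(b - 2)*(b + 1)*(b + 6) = b^3 + 5*b^2 - 8*b - 12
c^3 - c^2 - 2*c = c*(c - 2)*(c + 1)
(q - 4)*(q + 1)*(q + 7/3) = q^3 - 2*q^2/3 - 11*q - 28/3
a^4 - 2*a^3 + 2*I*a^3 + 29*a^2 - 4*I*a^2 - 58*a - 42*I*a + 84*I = (a - 2)*(a - 3*I)*(a - 2*I)*(a + 7*I)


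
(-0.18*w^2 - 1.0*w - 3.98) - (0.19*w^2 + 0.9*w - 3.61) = -0.37*w^2 - 1.9*w - 0.37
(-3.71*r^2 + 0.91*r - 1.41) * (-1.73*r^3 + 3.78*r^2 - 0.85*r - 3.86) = 6.4183*r^5 - 15.5981*r^4 + 9.0326*r^3 + 8.2173*r^2 - 2.3141*r + 5.4426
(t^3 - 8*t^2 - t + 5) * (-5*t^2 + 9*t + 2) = -5*t^5 + 49*t^4 - 65*t^3 - 50*t^2 + 43*t + 10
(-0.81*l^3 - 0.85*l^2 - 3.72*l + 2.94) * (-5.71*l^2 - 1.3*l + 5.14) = 4.6251*l^5 + 5.9065*l^4 + 18.1828*l^3 - 16.3204*l^2 - 22.9428*l + 15.1116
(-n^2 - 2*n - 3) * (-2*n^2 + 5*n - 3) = 2*n^4 - n^3 - n^2 - 9*n + 9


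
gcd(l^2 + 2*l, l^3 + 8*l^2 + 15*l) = l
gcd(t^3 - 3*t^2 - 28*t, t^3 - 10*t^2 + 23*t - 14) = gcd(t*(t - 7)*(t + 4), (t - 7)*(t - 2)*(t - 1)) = t - 7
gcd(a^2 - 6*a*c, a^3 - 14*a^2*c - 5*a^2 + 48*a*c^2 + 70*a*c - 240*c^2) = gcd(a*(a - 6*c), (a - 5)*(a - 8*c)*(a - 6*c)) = a - 6*c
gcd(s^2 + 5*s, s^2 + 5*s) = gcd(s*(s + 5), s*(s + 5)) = s^2 + 5*s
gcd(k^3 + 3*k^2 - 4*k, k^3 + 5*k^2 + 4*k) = k^2 + 4*k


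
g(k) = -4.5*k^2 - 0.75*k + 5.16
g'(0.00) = -0.75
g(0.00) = 5.16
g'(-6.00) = 53.25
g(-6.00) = -152.34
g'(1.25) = -12.00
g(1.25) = -2.81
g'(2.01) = -18.84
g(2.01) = -14.53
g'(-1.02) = 8.43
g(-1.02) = 1.24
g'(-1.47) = 12.48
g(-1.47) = -3.46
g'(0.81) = -8.04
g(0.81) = 1.60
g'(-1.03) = 8.52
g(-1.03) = 1.16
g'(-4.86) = 42.99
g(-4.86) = -97.48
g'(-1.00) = 8.25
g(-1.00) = 1.41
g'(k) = -9.0*k - 0.75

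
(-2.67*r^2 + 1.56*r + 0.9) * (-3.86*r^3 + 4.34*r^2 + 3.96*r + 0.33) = 10.3062*r^5 - 17.6094*r^4 - 7.2768*r^3 + 9.2025*r^2 + 4.0788*r + 0.297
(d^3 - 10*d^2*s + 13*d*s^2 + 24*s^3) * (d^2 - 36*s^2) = d^5 - 10*d^4*s - 23*d^3*s^2 + 384*d^2*s^3 - 468*d*s^4 - 864*s^5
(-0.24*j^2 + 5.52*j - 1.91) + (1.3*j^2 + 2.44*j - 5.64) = 1.06*j^2 + 7.96*j - 7.55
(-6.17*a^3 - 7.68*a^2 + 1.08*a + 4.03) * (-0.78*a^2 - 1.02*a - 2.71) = 4.8126*a^5 + 12.2838*a^4 + 23.7119*a^3 + 16.5678*a^2 - 7.0374*a - 10.9213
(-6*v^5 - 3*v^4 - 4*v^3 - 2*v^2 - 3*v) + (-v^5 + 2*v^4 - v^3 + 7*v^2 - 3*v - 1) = -7*v^5 - v^4 - 5*v^3 + 5*v^2 - 6*v - 1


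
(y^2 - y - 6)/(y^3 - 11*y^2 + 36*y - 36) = (y + 2)/(y^2 - 8*y + 12)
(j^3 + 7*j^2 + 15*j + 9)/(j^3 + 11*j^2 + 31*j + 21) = (j + 3)/(j + 7)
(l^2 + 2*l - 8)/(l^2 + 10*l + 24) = (l - 2)/(l + 6)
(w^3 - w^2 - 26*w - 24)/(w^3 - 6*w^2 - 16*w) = (-w^3 + w^2 + 26*w + 24)/(w*(-w^2 + 6*w + 16))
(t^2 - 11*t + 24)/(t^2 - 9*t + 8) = (t - 3)/(t - 1)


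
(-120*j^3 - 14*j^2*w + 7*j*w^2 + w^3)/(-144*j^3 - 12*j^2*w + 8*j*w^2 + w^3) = (5*j + w)/(6*j + w)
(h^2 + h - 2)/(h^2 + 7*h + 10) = (h - 1)/(h + 5)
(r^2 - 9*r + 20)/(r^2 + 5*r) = (r^2 - 9*r + 20)/(r*(r + 5))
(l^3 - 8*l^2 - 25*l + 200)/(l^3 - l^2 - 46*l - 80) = (l - 5)/(l + 2)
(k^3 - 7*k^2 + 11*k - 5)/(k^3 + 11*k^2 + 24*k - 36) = (k^2 - 6*k + 5)/(k^2 + 12*k + 36)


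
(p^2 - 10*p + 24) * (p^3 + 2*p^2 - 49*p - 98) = p^5 - 8*p^4 - 45*p^3 + 440*p^2 - 196*p - 2352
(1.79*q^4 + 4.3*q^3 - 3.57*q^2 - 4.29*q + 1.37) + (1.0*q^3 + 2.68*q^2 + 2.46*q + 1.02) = 1.79*q^4 + 5.3*q^3 - 0.89*q^2 - 1.83*q + 2.39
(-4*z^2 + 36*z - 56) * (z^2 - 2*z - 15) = -4*z^4 + 44*z^3 - 68*z^2 - 428*z + 840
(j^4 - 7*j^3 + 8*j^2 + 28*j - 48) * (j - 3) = j^5 - 10*j^4 + 29*j^3 + 4*j^2 - 132*j + 144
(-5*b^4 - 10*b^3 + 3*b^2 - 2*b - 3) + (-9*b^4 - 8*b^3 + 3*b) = -14*b^4 - 18*b^3 + 3*b^2 + b - 3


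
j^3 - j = j*(j - 1)*(j + 1)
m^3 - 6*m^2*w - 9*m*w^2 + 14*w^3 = (m - 7*w)*(m - w)*(m + 2*w)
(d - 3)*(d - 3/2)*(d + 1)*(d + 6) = d^4 + 5*d^3/2 - 21*d^2 + 9*d/2 + 27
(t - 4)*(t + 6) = t^2 + 2*t - 24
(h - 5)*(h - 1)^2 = h^3 - 7*h^2 + 11*h - 5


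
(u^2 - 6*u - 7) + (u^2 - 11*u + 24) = 2*u^2 - 17*u + 17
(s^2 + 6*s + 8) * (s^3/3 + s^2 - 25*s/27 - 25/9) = s^5/3 + 3*s^4 + 209*s^3/27 - s^2/3 - 650*s/27 - 200/9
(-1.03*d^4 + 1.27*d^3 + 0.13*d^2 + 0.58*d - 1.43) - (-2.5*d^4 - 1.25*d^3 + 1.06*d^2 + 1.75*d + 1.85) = 1.47*d^4 + 2.52*d^3 - 0.93*d^2 - 1.17*d - 3.28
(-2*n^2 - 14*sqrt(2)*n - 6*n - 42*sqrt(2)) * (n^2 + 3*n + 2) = -2*n^4 - 14*sqrt(2)*n^3 - 12*n^3 - 84*sqrt(2)*n^2 - 22*n^2 - 154*sqrt(2)*n - 12*n - 84*sqrt(2)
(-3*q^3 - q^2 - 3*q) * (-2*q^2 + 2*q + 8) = 6*q^5 - 4*q^4 - 20*q^3 - 14*q^2 - 24*q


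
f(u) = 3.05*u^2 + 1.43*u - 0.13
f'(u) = 6.1*u + 1.43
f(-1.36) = 3.57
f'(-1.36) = -6.87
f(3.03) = 32.20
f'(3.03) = 19.91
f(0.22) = 0.33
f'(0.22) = 2.77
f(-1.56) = 5.06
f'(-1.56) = -8.09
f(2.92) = 30.05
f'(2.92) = 19.24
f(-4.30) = 50.12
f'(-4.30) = -24.80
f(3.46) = 41.33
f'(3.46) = 22.54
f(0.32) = 0.64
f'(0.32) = 3.38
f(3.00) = 31.61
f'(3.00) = 19.73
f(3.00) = 31.61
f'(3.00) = 19.73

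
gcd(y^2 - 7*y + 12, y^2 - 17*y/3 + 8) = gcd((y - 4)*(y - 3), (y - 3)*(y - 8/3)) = y - 3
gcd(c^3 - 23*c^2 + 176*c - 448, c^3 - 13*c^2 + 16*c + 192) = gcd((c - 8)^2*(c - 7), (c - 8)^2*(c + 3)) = c^2 - 16*c + 64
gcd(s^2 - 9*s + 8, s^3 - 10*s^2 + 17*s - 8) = s^2 - 9*s + 8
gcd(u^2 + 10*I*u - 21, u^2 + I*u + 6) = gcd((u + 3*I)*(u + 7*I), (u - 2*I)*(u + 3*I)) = u + 3*I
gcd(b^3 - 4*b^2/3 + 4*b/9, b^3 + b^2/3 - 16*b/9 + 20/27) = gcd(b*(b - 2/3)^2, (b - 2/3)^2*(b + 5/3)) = b^2 - 4*b/3 + 4/9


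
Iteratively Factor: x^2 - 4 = (x + 2)*(x - 2)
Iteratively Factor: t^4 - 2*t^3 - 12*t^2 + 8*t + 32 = (t + 2)*(t^3 - 4*t^2 - 4*t + 16) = (t - 2)*(t + 2)*(t^2 - 2*t - 8) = (t - 2)*(t + 2)^2*(t - 4)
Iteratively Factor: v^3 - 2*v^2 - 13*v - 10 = (v - 5)*(v^2 + 3*v + 2) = (v - 5)*(v + 2)*(v + 1)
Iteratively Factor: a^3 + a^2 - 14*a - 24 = (a - 4)*(a^2 + 5*a + 6) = (a - 4)*(a + 3)*(a + 2)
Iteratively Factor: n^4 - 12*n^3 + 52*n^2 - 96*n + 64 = (n - 2)*(n^3 - 10*n^2 + 32*n - 32) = (n - 2)^2*(n^2 - 8*n + 16) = (n - 4)*(n - 2)^2*(n - 4)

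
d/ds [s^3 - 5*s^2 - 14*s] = 3*s^2 - 10*s - 14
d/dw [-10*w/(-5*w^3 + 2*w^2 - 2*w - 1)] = 10*(-10*w^3 + 2*w^2 + 1)/(25*w^6 - 20*w^5 + 24*w^4 + 2*w^3 + 4*w + 1)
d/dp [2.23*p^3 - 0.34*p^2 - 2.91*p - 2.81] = 6.69*p^2 - 0.68*p - 2.91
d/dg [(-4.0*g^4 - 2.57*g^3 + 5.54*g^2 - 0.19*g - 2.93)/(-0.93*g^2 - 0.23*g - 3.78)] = (7.44*g^5 + 5.1501*g^4 + 61.6622*g^3 + 27.6929*g^2 - 47.3322*g + 0.0442999999999999)/(0.8649*g^4 + 0.4278*g^3 + 7.0837*g^2 + 1.7388*g + 14.2884)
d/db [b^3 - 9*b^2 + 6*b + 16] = 3*b^2 - 18*b + 6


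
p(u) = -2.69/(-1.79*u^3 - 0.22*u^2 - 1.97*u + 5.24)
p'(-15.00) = -0.00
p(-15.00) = -0.00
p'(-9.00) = -0.00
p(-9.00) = -0.00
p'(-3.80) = -0.02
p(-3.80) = -0.02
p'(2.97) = -0.06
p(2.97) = 0.05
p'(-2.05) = -0.11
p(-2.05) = -0.11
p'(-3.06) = -0.04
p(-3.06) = -0.04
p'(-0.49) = -0.20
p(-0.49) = -0.42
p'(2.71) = -0.08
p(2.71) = 0.07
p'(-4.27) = -0.01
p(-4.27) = -0.02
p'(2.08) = -0.28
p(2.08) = 0.17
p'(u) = -2.69*(5.37*u^2 + 0.44*u + 1.97)/(-1.79*u^3 - 0.22*u^2 - 1.97*u + 5.24)^2 = (-14.4453*u^2 - 1.1836*u - 5.2993)/(1.79*u^3 + 0.22*u^2 + 1.97*u - 5.24)^2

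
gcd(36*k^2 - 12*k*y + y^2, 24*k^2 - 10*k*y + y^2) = -6*k + y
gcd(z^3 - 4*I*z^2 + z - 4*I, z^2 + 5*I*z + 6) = z - I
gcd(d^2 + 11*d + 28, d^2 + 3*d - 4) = d + 4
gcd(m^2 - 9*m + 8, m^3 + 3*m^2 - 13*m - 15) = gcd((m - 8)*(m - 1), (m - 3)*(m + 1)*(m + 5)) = 1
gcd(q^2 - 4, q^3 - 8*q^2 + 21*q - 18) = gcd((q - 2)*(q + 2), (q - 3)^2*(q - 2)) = q - 2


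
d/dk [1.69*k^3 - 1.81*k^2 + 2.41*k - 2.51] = 5.07*k^2 - 3.62*k + 2.41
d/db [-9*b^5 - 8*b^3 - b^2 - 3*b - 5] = -45*b^4 - 24*b^2 - 2*b - 3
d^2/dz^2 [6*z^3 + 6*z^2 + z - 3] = 36*z + 12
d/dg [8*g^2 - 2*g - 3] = 16*g - 2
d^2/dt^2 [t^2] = 2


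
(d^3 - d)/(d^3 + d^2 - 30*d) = (d^2 - 1)/(d^2 + d - 30)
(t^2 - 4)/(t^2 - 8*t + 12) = (t + 2)/(t - 6)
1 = 1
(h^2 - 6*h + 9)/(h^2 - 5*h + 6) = (h - 3)/(h - 2)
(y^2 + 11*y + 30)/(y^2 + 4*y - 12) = (y + 5)/(y - 2)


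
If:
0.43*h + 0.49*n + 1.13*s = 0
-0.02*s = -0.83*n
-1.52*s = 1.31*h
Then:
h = 0.00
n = 0.00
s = 0.00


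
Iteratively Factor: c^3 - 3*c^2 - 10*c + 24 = (c - 4)*(c^2 + c - 6) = (c - 4)*(c - 2)*(c + 3)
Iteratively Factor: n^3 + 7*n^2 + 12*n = (n + 3)*(n^2 + 4*n) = (n + 3)*(n + 4)*(n)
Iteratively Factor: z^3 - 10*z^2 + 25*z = (z - 5)*(z^2 - 5*z) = z*(z - 5)*(z - 5)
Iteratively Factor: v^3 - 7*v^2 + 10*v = (v - 2)*(v^2 - 5*v) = v*(v - 2)*(v - 5)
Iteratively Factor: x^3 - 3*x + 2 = (x - 1)*(x^2 + x - 2) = (x - 1)^2*(x + 2)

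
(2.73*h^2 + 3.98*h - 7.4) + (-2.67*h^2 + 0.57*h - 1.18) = 0.0600000000000001*h^2 + 4.55*h - 8.58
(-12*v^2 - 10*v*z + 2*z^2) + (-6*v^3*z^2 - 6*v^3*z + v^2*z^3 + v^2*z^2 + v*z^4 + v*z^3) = -6*v^3*z^2 - 6*v^3*z + v^2*z^3 + v^2*z^2 - 12*v^2 + v*z^4 + v*z^3 - 10*v*z + 2*z^2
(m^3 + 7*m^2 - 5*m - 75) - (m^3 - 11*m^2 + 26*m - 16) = 18*m^2 - 31*m - 59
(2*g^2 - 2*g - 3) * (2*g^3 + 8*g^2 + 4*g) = 4*g^5 + 12*g^4 - 14*g^3 - 32*g^2 - 12*g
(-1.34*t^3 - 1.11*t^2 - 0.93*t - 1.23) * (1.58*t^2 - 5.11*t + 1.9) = -2.1172*t^5 + 5.0936*t^4 + 1.6567*t^3 + 0.6999*t^2 + 4.5183*t - 2.337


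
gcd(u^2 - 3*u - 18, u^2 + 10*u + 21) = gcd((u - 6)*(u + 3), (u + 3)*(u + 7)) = u + 3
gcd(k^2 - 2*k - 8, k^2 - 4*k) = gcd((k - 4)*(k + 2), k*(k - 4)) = k - 4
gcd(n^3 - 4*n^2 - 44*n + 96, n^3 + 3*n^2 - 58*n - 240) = n^2 - 2*n - 48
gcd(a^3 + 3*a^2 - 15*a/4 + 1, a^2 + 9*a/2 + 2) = a + 4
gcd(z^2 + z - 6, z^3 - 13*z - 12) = z + 3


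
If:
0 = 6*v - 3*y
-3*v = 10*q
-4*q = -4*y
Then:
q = 0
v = 0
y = 0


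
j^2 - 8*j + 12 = (j - 6)*(j - 2)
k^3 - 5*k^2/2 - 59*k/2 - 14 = (k - 7)*(k + 1/2)*(k + 4)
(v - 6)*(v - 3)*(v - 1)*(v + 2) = v^4 - 8*v^3 + 7*v^2 + 36*v - 36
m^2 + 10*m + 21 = (m + 3)*(m + 7)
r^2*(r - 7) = r^3 - 7*r^2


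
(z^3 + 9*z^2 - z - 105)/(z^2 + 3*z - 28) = (z^2 + 2*z - 15)/(z - 4)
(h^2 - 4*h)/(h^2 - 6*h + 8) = h/(h - 2)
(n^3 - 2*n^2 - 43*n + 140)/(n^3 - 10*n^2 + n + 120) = (n^2 + 3*n - 28)/(n^2 - 5*n - 24)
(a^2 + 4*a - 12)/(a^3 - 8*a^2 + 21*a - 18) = (a + 6)/(a^2 - 6*a + 9)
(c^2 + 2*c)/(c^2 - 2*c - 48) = c*(c + 2)/(c^2 - 2*c - 48)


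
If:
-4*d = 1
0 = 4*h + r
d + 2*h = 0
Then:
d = -1/4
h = 1/8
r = -1/2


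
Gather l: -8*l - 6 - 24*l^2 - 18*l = -24*l^2 - 26*l - 6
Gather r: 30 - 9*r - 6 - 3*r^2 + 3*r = -3*r^2 - 6*r + 24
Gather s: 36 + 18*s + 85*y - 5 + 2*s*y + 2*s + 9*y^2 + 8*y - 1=s*(2*y + 20) + 9*y^2 + 93*y + 30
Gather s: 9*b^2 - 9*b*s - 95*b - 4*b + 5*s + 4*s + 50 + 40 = 9*b^2 - 99*b + s*(9 - 9*b) + 90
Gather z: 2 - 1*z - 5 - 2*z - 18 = -3*z - 21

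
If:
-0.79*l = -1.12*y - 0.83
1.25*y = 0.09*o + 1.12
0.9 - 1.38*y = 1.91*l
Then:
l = 0.67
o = -16.20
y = -0.27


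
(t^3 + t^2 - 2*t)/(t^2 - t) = t + 2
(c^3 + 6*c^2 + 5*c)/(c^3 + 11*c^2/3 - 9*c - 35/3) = 3*c/(3*c - 7)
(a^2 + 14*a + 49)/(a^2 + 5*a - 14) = (a + 7)/(a - 2)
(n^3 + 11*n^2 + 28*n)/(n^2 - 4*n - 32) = n*(n + 7)/(n - 8)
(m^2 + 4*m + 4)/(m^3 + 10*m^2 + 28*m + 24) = 1/(m + 6)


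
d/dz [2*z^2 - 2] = 4*z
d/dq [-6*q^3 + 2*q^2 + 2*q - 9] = -18*q^2 + 4*q + 2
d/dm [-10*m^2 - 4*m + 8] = -20*m - 4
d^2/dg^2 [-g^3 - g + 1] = -6*g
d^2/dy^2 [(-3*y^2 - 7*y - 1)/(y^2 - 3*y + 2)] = 2*(-16*y^3 + 15*y^2 + 51*y - 61)/(y^6 - 9*y^5 + 33*y^4 - 63*y^3 + 66*y^2 - 36*y + 8)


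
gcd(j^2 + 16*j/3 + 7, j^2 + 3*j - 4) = 1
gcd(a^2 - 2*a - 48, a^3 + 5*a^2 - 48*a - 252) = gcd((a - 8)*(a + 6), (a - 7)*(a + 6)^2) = a + 6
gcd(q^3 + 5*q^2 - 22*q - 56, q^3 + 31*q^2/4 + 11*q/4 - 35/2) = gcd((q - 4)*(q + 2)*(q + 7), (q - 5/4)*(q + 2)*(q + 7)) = q^2 + 9*q + 14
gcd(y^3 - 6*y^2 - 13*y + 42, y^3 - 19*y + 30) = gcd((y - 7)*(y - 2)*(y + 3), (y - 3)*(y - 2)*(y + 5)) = y - 2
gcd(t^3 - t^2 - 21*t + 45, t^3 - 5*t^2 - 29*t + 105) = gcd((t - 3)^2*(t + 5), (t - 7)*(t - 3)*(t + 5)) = t^2 + 2*t - 15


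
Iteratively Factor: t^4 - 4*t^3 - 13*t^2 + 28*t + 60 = (t - 5)*(t^3 + t^2 - 8*t - 12) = (t - 5)*(t + 2)*(t^2 - t - 6) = (t - 5)*(t + 2)^2*(t - 3)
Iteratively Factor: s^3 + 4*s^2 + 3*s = (s)*(s^2 + 4*s + 3) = s*(s + 1)*(s + 3)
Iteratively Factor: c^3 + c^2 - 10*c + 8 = (c - 2)*(c^2 + 3*c - 4) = (c - 2)*(c - 1)*(c + 4)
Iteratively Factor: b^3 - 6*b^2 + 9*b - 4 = (b - 4)*(b^2 - 2*b + 1) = (b - 4)*(b - 1)*(b - 1)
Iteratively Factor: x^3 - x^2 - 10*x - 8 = (x + 1)*(x^2 - 2*x - 8) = (x + 1)*(x + 2)*(x - 4)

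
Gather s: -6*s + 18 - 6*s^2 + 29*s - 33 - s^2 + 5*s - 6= -7*s^2 + 28*s - 21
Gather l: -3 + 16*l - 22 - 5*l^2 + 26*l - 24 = -5*l^2 + 42*l - 49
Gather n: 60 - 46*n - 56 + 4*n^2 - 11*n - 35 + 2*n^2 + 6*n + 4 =6*n^2 - 51*n - 27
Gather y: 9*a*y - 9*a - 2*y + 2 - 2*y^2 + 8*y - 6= -9*a - 2*y^2 + y*(9*a + 6) - 4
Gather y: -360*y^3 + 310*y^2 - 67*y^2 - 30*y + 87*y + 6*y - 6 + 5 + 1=-360*y^3 + 243*y^2 + 63*y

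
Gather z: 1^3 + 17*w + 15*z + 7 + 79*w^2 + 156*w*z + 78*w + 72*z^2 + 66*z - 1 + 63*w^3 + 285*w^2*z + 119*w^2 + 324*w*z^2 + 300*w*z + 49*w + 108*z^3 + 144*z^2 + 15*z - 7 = 63*w^3 + 198*w^2 + 144*w + 108*z^3 + z^2*(324*w + 216) + z*(285*w^2 + 456*w + 96)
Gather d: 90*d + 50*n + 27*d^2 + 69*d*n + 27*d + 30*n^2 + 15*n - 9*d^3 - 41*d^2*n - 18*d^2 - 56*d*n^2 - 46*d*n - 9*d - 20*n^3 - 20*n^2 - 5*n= -9*d^3 + d^2*(9 - 41*n) + d*(-56*n^2 + 23*n + 108) - 20*n^3 + 10*n^2 + 60*n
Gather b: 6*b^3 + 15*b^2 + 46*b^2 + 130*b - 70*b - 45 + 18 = 6*b^3 + 61*b^2 + 60*b - 27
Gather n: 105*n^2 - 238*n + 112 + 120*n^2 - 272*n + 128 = 225*n^2 - 510*n + 240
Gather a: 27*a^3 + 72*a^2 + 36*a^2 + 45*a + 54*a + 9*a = 27*a^3 + 108*a^2 + 108*a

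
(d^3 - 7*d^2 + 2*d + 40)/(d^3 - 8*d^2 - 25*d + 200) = (d^2 - 2*d - 8)/(d^2 - 3*d - 40)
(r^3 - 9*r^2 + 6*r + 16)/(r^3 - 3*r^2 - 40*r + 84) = (r^2 - 7*r - 8)/(r^2 - r - 42)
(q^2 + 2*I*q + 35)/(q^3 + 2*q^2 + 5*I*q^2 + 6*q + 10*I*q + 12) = (q^2 + 2*I*q + 35)/(q^3 + q^2*(2 + 5*I) + q*(6 + 10*I) + 12)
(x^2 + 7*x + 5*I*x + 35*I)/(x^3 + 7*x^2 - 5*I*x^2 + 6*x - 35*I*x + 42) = (x + 5*I)/(x^2 - 5*I*x + 6)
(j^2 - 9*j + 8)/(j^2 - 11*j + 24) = (j - 1)/(j - 3)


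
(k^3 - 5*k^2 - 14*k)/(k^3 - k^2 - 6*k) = (k - 7)/(k - 3)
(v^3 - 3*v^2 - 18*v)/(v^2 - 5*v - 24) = v*(v - 6)/(v - 8)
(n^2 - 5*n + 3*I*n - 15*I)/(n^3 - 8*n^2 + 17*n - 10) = (n + 3*I)/(n^2 - 3*n + 2)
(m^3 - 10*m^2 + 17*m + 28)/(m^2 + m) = m - 11 + 28/m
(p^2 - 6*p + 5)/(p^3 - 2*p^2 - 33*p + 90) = (p - 1)/(p^2 + 3*p - 18)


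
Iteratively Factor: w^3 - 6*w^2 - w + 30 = (w - 3)*(w^2 - 3*w - 10) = (w - 3)*(w + 2)*(w - 5)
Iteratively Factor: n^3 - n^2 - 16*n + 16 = (n - 4)*(n^2 + 3*n - 4) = (n - 4)*(n - 1)*(n + 4)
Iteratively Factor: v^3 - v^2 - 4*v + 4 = (v - 1)*(v^2 - 4) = (v - 2)*(v - 1)*(v + 2)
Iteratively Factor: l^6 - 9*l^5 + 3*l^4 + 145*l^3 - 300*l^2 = (l - 3)*(l^5 - 6*l^4 - 15*l^3 + 100*l^2) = (l - 3)*(l + 4)*(l^4 - 10*l^3 + 25*l^2) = (l - 5)*(l - 3)*(l + 4)*(l^3 - 5*l^2) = (l - 5)^2*(l - 3)*(l + 4)*(l^2) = l*(l - 5)^2*(l - 3)*(l + 4)*(l)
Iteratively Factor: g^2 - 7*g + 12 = (g - 3)*(g - 4)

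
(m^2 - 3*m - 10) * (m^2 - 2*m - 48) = m^4 - 5*m^3 - 52*m^2 + 164*m + 480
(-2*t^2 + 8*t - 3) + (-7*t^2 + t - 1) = -9*t^2 + 9*t - 4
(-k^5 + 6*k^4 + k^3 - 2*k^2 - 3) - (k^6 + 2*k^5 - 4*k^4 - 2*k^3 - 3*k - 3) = -k^6 - 3*k^5 + 10*k^4 + 3*k^3 - 2*k^2 + 3*k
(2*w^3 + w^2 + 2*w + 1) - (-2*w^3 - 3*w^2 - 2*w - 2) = 4*w^3 + 4*w^2 + 4*w + 3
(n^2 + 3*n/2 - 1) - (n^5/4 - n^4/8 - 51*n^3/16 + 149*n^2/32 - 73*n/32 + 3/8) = -n^5/4 + n^4/8 + 51*n^3/16 - 117*n^2/32 + 121*n/32 - 11/8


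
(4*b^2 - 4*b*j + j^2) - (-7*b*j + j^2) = 4*b^2 + 3*b*j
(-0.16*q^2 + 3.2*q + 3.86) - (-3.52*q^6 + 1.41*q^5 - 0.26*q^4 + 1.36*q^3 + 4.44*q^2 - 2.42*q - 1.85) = 3.52*q^6 - 1.41*q^5 + 0.26*q^4 - 1.36*q^3 - 4.6*q^2 + 5.62*q + 5.71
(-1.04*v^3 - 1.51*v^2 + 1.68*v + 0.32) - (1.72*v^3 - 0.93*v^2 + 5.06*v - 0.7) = -2.76*v^3 - 0.58*v^2 - 3.38*v + 1.02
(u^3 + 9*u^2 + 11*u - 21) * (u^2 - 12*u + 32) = u^5 - 3*u^4 - 65*u^3 + 135*u^2 + 604*u - 672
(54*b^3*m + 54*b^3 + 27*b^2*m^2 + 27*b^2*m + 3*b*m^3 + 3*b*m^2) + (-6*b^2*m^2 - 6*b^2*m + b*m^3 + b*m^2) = 54*b^3*m + 54*b^3 + 21*b^2*m^2 + 21*b^2*m + 4*b*m^3 + 4*b*m^2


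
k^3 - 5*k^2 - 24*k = k*(k - 8)*(k + 3)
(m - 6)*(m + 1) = m^2 - 5*m - 6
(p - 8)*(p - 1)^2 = p^3 - 10*p^2 + 17*p - 8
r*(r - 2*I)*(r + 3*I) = r^3 + I*r^2 + 6*r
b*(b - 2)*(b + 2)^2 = b^4 + 2*b^3 - 4*b^2 - 8*b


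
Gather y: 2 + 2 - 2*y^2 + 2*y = -2*y^2 + 2*y + 4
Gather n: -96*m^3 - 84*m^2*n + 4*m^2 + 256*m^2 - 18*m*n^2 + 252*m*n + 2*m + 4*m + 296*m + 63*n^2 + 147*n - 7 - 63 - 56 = -96*m^3 + 260*m^2 + 302*m + n^2*(63 - 18*m) + n*(-84*m^2 + 252*m + 147) - 126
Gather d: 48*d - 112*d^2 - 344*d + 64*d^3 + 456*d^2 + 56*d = 64*d^3 + 344*d^2 - 240*d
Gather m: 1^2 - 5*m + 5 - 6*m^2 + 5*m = 6 - 6*m^2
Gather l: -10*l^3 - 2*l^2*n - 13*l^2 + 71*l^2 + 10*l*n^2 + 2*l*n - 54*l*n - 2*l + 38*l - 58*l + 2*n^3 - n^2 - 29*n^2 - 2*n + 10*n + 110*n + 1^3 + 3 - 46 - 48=-10*l^3 + l^2*(58 - 2*n) + l*(10*n^2 - 52*n - 22) + 2*n^3 - 30*n^2 + 118*n - 90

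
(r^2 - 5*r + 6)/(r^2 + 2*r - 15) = (r - 2)/(r + 5)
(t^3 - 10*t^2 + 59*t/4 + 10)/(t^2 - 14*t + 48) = (t^2 - 2*t - 5/4)/(t - 6)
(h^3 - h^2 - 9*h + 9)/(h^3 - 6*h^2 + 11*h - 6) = (h + 3)/(h - 2)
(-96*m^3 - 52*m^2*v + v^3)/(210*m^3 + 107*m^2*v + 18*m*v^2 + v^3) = (-16*m^2 - 6*m*v + v^2)/(35*m^2 + 12*m*v + v^2)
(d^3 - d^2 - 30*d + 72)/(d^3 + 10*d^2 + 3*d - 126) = (d - 4)/(d + 7)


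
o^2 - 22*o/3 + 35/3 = (o - 5)*(o - 7/3)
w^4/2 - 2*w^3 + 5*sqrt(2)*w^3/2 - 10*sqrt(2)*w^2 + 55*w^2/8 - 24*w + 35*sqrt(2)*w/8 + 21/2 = (w/2 + sqrt(2))*(w - 7/2)*(w - 1/2)*(w + 3*sqrt(2))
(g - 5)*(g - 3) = g^2 - 8*g + 15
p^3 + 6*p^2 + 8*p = p*(p + 2)*(p + 4)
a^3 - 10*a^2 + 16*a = a*(a - 8)*(a - 2)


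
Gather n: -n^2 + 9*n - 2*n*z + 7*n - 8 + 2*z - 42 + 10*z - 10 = -n^2 + n*(16 - 2*z) + 12*z - 60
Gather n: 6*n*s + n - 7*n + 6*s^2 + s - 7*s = n*(6*s - 6) + 6*s^2 - 6*s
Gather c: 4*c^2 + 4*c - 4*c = 4*c^2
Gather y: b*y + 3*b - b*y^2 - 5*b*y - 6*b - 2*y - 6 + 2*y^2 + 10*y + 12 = -3*b + y^2*(2 - b) + y*(8 - 4*b) + 6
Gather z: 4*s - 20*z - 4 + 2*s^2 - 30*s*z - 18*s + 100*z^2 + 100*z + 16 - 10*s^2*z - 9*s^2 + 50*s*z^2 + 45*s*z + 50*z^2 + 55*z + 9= -7*s^2 - 14*s + z^2*(50*s + 150) + z*(-10*s^2 + 15*s + 135) + 21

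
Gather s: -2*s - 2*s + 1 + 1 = 2 - 4*s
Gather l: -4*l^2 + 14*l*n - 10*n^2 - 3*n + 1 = -4*l^2 + 14*l*n - 10*n^2 - 3*n + 1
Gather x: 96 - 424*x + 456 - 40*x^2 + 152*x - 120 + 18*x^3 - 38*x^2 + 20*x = 18*x^3 - 78*x^2 - 252*x + 432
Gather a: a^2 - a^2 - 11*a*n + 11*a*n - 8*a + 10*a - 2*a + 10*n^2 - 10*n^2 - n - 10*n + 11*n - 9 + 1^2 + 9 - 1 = 0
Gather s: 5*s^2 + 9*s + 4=5*s^2 + 9*s + 4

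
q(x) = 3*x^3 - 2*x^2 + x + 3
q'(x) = 9*x^2 - 4*x + 1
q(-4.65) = -346.53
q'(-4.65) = 214.20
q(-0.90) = -1.71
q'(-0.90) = 11.89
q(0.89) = 4.42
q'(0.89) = 4.57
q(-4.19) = -256.98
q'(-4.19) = 175.76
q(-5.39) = -530.27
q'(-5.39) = 284.03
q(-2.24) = -42.99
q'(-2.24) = 55.12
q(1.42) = 8.98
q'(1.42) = 13.47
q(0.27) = 3.18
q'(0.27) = 0.58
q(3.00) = 69.00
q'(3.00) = 70.00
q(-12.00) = -5481.00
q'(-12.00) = 1345.00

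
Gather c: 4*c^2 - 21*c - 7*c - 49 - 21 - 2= 4*c^2 - 28*c - 72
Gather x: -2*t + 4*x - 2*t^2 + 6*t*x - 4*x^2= -2*t^2 - 2*t - 4*x^2 + x*(6*t + 4)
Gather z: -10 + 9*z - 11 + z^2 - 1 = z^2 + 9*z - 22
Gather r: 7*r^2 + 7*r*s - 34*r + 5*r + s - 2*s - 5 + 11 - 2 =7*r^2 + r*(7*s - 29) - s + 4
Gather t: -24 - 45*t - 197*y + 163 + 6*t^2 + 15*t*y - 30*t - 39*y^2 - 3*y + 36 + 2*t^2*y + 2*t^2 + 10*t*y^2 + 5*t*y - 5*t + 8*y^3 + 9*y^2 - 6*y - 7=t^2*(2*y + 8) + t*(10*y^2 + 20*y - 80) + 8*y^3 - 30*y^2 - 206*y + 168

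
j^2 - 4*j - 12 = (j - 6)*(j + 2)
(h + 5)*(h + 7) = h^2 + 12*h + 35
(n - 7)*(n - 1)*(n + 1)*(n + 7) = n^4 - 50*n^2 + 49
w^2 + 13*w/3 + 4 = (w + 4/3)*(w + 3)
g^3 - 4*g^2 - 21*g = g*(g - 7)*(g + 3)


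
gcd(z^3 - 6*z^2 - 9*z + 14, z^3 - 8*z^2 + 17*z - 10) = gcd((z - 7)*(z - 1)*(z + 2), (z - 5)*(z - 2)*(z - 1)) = z - 1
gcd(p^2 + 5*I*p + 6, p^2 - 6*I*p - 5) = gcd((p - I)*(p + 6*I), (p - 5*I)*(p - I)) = p - I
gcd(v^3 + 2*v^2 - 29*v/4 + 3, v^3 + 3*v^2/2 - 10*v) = v + 4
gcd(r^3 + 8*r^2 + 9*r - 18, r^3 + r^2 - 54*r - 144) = r^2 + 9*r + 18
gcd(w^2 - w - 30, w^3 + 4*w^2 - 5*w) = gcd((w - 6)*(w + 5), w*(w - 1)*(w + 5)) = w + 5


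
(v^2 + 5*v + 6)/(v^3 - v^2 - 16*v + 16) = (v^2 + 5*v + 6)/(v^3 - v^2 - 16*v + 16)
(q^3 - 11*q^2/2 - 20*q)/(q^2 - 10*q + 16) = q*(2*q + 5)/(2*(q - 2))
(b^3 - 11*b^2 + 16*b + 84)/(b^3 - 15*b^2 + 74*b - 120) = (b^2 - 5*b - 14)/(b^2 - 9*b + 20)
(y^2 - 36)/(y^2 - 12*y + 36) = (y + 6)/(y - 6)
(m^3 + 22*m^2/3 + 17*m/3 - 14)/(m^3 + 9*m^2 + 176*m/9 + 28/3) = 3*(m - 1)/(3*m + 2)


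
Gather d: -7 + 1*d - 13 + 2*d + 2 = 3*d - 18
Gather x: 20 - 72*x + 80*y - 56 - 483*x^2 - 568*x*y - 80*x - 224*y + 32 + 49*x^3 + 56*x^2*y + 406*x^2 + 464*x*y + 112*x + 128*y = 49*x^3 + x^2*(56*y - 77) + x*(-104*y - 40) - 16*y - 4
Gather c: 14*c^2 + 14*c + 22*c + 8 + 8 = 14*c^2 + 36*c + 16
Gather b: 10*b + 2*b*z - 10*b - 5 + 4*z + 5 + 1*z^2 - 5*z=2*b*z + z^2 - z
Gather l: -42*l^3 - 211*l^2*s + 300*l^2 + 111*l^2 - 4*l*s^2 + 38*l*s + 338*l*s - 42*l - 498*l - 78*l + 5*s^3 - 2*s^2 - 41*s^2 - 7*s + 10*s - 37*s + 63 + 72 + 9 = -42*l^3 + l^2*(411 - 211*s) + l*(-4*s^2 + 376*s - 618) + 5*s^3 - 43*s^2 - 34*s + 144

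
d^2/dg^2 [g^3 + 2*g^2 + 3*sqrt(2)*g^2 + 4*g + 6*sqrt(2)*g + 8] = 6*g + 4 + 6*sqrt(2)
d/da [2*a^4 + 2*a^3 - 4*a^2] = 2*a*(4*a^2 + 3*a - 4)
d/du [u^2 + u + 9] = 2*u + 1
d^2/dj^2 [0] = 0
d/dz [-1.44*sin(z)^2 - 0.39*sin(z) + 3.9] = -(2.88*sin(z) + 0.39)*cos(z)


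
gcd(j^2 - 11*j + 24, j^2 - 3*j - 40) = j - 8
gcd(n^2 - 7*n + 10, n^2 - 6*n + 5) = n - 5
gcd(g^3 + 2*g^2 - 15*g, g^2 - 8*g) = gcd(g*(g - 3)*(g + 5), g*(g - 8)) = g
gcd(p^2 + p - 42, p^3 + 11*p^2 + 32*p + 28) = p + 7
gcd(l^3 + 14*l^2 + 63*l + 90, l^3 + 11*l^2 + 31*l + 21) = l + 3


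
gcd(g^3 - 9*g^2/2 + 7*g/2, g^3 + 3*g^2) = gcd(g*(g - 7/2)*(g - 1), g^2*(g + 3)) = g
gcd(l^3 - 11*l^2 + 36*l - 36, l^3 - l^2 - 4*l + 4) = l - 2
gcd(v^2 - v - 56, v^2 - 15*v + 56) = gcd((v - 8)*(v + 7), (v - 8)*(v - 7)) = v - 8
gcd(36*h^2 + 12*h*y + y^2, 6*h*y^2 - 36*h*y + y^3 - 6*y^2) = 6*h + y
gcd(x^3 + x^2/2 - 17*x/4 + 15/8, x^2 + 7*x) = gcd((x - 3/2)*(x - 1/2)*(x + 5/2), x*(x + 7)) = 1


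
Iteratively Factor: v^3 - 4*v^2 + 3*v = (v - 3)*(v^2 - v) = v*(v - 3)*(v - 1)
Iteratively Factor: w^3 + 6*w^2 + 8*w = (w)*(w^2 + 6*w + 8) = w*(w + 4)*(w + 2)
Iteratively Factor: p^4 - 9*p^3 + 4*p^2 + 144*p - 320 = (p + 4)*(p^3 - 13*p^2 + 56*p - 80) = (p - 4)*(p + 4)*(p^2 - 9*p + 20) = (p - 5)*(p - 4)*(p + 4)*(p - 4)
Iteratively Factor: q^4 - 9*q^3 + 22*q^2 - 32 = (q - 4)*(q^3 - 5*q^2 + 2*q + 8) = (q - 4)*(q + 1)*(q^2 - 6*q + 8) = (q - 4)*(q - 2)*(q + 1)*(q - 4)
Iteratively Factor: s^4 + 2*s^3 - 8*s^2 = (s)*(s^3 + 2*s^2 - 8*s) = s^2*(s^2 + 2*s - 8) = s^2*(s - 2)*(s + 4)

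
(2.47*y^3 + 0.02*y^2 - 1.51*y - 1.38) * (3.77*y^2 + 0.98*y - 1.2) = 9.3119*y^5 + 2.496*y^4 - 8.6371*y^3 - 6.7064*y^2 + 0.4596*y + 1.656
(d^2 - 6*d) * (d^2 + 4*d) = d^4 - 2*d^3 - 24*d^2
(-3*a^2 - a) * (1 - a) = 3*a^3 - 2*a^2 - a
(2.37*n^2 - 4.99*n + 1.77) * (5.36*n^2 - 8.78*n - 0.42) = 12.7032*n^4 - 47.555*n^3 + 52.304*n^2 - 13.4448*n - 0.7434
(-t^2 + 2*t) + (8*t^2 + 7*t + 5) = 7*t^2 + 9*t + 5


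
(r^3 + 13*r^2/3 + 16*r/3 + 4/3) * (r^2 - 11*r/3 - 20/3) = r^5 + 2*r^4/3 - 155*r^3/9 - 424*r^2/9 - 364*r/9 - 80/9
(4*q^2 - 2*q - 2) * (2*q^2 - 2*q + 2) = 8*q^4 - 12*q^3 + 8*q^2 - 4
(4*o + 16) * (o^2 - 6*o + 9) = 4*o^3 - 8*o^2 - 60*o + 144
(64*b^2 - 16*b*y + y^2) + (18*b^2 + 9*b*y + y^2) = 82*b^2 - 7*b*y + 2*y^2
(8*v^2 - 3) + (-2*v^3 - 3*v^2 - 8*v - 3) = -2*v^3 + 5*v^2 - 8*v - 6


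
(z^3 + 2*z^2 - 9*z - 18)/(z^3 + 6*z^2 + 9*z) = (z^2 - z - 6)/(z*(z + 3))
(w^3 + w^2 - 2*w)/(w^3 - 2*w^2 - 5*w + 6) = w/(w - 3)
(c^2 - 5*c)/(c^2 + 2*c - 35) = c/(c + 7)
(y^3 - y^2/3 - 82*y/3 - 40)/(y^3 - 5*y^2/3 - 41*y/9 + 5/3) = 3*(y^2 - 2*y - 24)/(3*y^2 - 10*y + 3)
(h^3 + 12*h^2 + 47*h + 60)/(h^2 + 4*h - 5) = (h^2 + 7*h + 12)/(h - 1)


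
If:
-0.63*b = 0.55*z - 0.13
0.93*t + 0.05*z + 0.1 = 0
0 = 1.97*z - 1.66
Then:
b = -0.53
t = -0.15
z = 0.84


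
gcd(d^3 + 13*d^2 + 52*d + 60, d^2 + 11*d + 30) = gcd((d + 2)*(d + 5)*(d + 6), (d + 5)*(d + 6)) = d^2 + 11*d + 30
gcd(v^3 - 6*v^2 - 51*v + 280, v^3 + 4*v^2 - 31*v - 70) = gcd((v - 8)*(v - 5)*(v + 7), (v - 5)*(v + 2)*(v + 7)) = v^2 + 2*v - 35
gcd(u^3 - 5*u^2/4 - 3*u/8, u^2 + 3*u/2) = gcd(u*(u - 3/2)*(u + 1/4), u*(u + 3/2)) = u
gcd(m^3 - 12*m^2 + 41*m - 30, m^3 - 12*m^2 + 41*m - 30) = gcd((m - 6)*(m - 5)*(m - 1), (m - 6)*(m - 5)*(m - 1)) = m^3 - 12*m^2 + 41*m - 30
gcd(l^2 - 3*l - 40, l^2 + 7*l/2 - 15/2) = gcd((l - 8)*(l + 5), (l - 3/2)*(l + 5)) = l + 5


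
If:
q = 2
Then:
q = 2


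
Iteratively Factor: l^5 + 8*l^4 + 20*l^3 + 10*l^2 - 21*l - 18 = (l - 1)*(l^4 + 9*l^3 + 29*l^2 + 39*l + 18) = (l - 1)*(l + 3)*(l^3 + 6*l^2 + 11*l + 6) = (l - 1)*(l + 3)^2*(l^2 + 3*l + 2) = (l - 1)*(l + 1)*(l + 3)^2*(l + 2)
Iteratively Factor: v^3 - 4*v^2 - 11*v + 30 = (v - 5)*(v^2 + v - 6) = (v - 5)*(v + 3)*(v - 2)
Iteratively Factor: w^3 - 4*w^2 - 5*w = (w + 1)*(w^2 - 5*w) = w*(w + 1)*(w - 5)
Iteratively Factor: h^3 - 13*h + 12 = (h - 3)*(h^2 + 3*h - 4) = (h - 3)*(h - 1)*(h + 4)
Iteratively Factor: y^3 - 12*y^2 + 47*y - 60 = (y - 4)*(y^2 - 8*y + 15) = (y - 5)*(y - 4)*(y - 3)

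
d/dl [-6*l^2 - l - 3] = -12*l - 1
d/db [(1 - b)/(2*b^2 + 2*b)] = (b^2 - 2*b - 1)/(2*b^2*(b^2 + 2*b + 1))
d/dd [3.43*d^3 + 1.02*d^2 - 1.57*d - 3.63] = 10.29*d^2 + 2.04*d - 1.57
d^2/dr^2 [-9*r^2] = -18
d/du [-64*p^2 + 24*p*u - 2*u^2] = 24*p - 4*u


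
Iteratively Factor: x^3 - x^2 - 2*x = (x)*(x^2 - x - 2) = x*(x - 2)*(x + 1)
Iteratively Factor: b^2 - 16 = (b + 4)*(b - 4)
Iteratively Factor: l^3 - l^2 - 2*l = (l - 2)*(l^2 + l) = l*(l - 2)*(l + 1)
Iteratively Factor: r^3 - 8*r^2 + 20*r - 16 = (r - 4)*(r^2 - 4*r + 4) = (r - 4)*(r - 2)*(r - 2)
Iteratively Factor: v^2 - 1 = (v + 1)*(v - 1)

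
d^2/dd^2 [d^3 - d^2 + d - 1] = 6*d - 2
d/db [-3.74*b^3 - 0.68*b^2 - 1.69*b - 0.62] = -11.22*b^2 - 1.36*b - 1.69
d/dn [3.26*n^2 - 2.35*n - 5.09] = 6.52*n - 2.35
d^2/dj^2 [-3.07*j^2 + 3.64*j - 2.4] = -6.14000000000000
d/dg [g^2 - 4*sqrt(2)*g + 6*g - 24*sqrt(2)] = 2*g - 4*sqrt(2) + 6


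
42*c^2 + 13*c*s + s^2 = (6*c + s)*(7*c + s)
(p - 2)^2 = p^2 - 4*p + 4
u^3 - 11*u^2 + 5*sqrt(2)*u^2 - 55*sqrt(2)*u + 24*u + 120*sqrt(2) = (u - 8)*(u - 3)*(u + 5*sqrt(2))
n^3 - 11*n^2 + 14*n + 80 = (n - 8)*(n - 5)*(n + 2)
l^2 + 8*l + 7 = (l + 1)*(l + 7)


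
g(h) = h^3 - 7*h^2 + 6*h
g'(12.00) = 270.00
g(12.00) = 792.00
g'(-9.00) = 375.00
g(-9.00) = -1350.00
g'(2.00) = -10.00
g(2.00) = -8.00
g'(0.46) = 0.19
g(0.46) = 1.38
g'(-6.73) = 236.10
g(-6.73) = -662.25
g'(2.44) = -10.30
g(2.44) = -12.51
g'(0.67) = -2.03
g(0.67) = 1.18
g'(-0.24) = 9.53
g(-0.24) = -1.86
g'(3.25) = -7.81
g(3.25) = -20.11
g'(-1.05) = 24.01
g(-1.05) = -15.18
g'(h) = 3*h^2 - 14*h + 6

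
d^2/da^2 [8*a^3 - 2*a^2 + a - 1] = 48*a - 4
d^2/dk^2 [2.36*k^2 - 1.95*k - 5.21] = 4.72000000000000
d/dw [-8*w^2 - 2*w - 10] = -16*w - 2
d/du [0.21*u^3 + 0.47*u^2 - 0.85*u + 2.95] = 0.63*u^2 + 0.94*u - 0.85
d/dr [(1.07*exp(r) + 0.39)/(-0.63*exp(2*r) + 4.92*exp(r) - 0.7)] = (0.6741*exp(2*r) + 0.4914*exp(r) - 2.6678)*exp(r)/(0.3969*exp(4*r) - 6.1992*exp(3*r) + 25.0884*exp(2*r) - 6.888*exp(r) + 0.49)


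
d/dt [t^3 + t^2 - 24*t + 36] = 3*t^2 + 2*t - 24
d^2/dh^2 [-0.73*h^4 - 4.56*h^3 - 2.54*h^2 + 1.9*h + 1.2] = -8.76*h^2 - 27.36*h - 5.08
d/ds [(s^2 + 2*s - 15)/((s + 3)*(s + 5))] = 6/(s^2 + 6*s + 9)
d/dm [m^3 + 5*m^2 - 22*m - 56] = 3*m^2 + 10*m - 22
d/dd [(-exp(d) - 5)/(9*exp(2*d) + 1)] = (18*(exp(d) + 5)*exp(d) - 9*exp(2*d) - 1)*exp(d)/(9*exp(2*d) + 1)^2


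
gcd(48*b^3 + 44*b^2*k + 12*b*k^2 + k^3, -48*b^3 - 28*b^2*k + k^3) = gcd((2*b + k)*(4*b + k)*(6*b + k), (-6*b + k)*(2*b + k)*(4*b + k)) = 8*b^2 + 6*b*k + k^2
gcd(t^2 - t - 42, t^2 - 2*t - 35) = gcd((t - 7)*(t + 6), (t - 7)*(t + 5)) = t - 7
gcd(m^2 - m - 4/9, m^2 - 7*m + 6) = 1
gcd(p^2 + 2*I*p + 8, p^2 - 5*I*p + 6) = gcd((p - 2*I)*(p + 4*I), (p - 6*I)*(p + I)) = 1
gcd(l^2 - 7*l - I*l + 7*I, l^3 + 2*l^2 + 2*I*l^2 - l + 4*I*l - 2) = 1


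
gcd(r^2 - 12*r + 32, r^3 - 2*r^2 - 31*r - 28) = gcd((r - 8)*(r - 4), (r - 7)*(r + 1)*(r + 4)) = 1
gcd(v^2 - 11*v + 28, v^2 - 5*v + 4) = v - 4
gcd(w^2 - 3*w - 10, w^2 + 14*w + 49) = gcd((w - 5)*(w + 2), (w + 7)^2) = 1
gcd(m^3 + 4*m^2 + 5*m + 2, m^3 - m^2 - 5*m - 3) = m^2 + 2*m + 1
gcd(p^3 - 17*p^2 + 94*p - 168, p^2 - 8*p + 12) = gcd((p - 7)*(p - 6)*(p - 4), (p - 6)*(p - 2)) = p - 6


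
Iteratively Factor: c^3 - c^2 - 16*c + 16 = (c - 4)*(c^2 + 3*c - 4) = (c - 4)*(c - 1)*(c + 4)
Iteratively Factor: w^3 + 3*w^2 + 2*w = (w)*(w^2 + 3*w + 2) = w*(w + 1)*(w + 2)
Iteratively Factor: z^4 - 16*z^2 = (z)*(z^3 - 16*z) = z^2*(z^2 - 16) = z^2*(z - 4)*(z + 4)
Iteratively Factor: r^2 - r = (r)*(r - 1)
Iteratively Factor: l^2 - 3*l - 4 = (l + 1)*(l - 4)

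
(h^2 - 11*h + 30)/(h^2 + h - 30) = (h - 6)/(h + 6)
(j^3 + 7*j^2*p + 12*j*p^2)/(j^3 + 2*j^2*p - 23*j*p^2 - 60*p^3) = j/(j - 5*p)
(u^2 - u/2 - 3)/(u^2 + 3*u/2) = (u - 2)/u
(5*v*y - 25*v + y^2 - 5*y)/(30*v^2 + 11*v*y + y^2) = (y - 5)/(6*v + y)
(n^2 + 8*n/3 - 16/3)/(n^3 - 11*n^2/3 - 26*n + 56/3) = (3*n - 4)/(3*n^2 - 23*n + 14)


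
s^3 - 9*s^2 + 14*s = s*(s - 7)*(s - 2)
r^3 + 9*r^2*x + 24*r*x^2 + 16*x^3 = (r + x)*(r + 4*x)^2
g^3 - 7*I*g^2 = g^2*(g - 7*I)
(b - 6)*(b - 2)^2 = b^3 - 10*b^2 + 28*b - 24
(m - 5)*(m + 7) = m^2 + 2*m - 35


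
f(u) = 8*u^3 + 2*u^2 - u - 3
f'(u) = 24*u^2 + 4*u - 1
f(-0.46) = -2.90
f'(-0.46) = 2.24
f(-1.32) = -16.59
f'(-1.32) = 35.54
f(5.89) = 1695.19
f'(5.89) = 855.17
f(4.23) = 634.05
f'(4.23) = 445.35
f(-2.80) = -160.14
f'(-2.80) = 175.96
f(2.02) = 69.08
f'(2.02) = 105.01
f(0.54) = -1.70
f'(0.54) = 8.16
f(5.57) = 1435.95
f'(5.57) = 765.88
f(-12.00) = -13527.00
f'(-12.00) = 3407.00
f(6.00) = 1791.00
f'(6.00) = 887.00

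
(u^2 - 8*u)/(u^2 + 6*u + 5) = u*(u - 8)/(u^2 + 6*u + 5)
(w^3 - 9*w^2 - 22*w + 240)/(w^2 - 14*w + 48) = w + 5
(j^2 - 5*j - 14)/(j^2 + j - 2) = (j - 7)/(j - 1)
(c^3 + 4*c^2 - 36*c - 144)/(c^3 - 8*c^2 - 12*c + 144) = (c + 6)/(c - 6)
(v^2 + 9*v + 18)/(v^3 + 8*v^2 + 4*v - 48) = (v + 3)/(v^2 + 2*v - 8)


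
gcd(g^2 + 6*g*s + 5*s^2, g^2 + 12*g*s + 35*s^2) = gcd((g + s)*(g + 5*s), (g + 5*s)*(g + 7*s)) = g + 5*s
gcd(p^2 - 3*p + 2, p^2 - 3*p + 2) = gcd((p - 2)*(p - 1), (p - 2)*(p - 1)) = p^2 - 3*p + 2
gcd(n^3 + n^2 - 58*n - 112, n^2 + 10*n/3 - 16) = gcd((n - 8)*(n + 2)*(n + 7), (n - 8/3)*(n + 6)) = 1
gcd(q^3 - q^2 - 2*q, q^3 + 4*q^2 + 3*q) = q^2 + q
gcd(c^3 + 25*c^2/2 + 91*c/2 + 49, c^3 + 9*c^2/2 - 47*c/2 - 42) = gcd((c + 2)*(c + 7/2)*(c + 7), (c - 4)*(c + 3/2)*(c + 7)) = c + 7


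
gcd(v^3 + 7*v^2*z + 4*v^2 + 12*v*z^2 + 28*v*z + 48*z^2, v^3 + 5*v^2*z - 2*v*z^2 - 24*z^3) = v^2 + 7*v*z + 12*z^2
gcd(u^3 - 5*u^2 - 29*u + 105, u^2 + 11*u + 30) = u + 5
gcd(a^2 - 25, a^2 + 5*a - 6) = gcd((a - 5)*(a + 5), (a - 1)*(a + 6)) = 1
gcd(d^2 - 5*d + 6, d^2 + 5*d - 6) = 1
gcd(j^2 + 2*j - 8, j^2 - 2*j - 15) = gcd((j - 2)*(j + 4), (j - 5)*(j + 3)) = 1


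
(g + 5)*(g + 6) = g^2 + 11*g + 30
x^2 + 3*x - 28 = (x - 4)*(x + 7)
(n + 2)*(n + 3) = n^2 + 5*n + 6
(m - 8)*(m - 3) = m^2 - 11*m + 24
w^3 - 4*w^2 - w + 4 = (w - 4)*(w - 1)*(w + 1)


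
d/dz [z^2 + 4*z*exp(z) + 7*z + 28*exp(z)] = 4*z*exp(z) + 2*z + 32*exp(z) + 7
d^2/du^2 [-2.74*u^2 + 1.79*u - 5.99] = -5.48000000000000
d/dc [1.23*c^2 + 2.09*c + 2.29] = 2.46*c + 2.09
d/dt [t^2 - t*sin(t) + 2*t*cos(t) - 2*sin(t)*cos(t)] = -2*t*sin(t) - t*cos(t) + 2*t - sin(t) + 2*cos(t) - 2*cos(2*t)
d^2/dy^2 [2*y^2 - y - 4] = 4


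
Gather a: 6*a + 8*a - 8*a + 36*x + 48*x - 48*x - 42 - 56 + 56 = 6*a + 36*x - 42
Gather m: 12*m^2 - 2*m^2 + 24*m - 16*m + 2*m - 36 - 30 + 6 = 10*m^2 + 10*m - 60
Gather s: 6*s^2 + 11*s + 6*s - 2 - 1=6*s^2 + 17*s - 3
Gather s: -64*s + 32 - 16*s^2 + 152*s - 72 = -16*s^2 + 88*s - 40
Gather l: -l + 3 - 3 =-l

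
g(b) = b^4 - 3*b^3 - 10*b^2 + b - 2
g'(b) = 4*b^3 - 9*b^2 - 20*b + 1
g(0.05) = -1.98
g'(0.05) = -0.02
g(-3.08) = 77.70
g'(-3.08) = -139.65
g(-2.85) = 49.35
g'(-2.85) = -107.70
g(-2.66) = 31.11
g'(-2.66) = -84.76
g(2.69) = -77.71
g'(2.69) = -40.06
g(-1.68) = -9.71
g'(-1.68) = -9.77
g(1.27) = -20.40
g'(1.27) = -30.72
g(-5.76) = 1334.53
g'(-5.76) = -946.81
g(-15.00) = 58483.00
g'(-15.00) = -15224.00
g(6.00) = 292.00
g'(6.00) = 421.00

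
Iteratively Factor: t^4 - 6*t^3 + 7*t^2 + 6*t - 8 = (t - 4)*(t^3 - 2*t^2 - t + 2) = (t - 4)*(t - 1)*(t^2 - t - 2) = (t - 4)*(t - 1)*(t + 1)*(t - 2)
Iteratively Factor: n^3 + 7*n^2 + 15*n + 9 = (n + 3)*(n^2 + 4*n + 3) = (n + 3)^2*(n + 1)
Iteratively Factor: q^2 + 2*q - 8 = (q + 4)*(q - 2)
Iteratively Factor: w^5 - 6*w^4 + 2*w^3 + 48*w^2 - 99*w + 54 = (w - 3)*(w^4 - 3*w^3 - 7*w^2 + 27*w - 18) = (w - 3)^2*(w^3 - 7*w + 6) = (w - 3)^2*(w - 1)*(w^2 + w - 6) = (w - 3)^2*(w - 2)*(w - 1)*(w + 3)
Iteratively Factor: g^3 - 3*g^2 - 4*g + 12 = (g - 2)*(g^2 - g - 6) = (g - 3)*(g - 2)*(g + 2)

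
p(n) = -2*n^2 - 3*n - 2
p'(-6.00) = 21.00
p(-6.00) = -56.00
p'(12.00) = -51.00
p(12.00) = -326.00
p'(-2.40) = 6.60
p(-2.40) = -6.32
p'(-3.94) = 12.76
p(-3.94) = -21.23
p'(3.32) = -16.28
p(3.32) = -34.00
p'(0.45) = -4.80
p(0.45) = -3.76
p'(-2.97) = 8.88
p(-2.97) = -10.73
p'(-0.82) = 0.28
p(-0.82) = -0.88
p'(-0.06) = -2.76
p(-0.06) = -1.83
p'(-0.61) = -0.56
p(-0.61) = -0.91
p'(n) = -4*n - 3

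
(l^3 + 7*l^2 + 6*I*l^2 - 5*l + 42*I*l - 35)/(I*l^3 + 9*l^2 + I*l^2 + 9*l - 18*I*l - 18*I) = (-I*l^3 + l^2*(6 - 7*I) + l*(42 + 5*I) + 35*I)/(l^3 + l^2*(1 - 9*I) - 9*l*(2 + I) - 18)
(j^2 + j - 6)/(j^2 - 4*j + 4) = (j + 3)/(j - 2)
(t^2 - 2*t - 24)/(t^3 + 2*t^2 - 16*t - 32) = (t - 6)/(t^2 - 2*t - 8)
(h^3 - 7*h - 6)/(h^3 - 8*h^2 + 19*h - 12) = (h^2 + 3*h + 2)/(h^2 - 5*h + 4)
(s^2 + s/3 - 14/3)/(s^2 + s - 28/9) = 3*(s - 2)/(3*s - 4)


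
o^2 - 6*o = o*(o - 6)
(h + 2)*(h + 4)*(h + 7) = h^3 + 13*h^2 + 50*h + 56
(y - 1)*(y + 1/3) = y^2 - 2*y/3 - 1/3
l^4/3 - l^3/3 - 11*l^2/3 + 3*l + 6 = (l/3 + 1)*(l - 3)*(l - 2)*(l + 1)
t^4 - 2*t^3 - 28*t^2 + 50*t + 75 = (t - 5)*(t - 3)*(t + 1)*(t + 5)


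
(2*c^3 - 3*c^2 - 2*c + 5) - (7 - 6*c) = 2*c^3 - 3*c^2 + 4*c - 2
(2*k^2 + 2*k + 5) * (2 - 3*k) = -6*k^3 - 2*k^2 - 11*k + 10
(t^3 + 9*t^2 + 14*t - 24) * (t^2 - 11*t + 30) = t^5 - 2*t^4 - 55*t^3 + 92*t^2 + 684*t - 720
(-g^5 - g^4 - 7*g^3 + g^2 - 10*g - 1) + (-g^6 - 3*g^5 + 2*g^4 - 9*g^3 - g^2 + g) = -g^6 - 4*g^5 + g^4 - 16*g^3 - 9*g - 1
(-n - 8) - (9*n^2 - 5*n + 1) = -9*n^2 + 4*n - 9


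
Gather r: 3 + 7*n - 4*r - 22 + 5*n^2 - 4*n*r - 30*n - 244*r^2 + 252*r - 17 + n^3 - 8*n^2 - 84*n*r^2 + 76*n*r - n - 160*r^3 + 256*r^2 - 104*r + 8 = n^3 - 3*n^2 - 24*n - 160*r^3 + r^2*(12 - 84*n) + r*(72*n + 144) - 28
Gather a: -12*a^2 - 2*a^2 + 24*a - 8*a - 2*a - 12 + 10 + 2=-14*a^2 + 14*a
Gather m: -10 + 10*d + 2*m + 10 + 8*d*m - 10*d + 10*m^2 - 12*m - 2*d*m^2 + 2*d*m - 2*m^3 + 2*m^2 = -2*m^3 + m^2*(12 - 2*d) + m*(10*d - 10)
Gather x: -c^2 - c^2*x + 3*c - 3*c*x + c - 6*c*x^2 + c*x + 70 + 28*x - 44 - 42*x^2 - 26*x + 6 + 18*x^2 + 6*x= -c^2 + 4*c + x^2*(-6*c - 24) + x*(-c^2 - 2*c + 8) + 32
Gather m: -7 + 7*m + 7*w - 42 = 7*m + 7*w - 49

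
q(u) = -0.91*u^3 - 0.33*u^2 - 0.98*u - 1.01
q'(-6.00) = -95.30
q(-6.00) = 189.55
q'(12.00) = -402.02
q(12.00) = -1632.77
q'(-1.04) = -3.25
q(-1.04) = 0.68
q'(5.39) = -83.85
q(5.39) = -158.38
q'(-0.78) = -2.13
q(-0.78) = -0.01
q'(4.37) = -56.00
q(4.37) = -87.54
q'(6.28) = -112.79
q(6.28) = -245.56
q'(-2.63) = -18.13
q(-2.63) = 15.84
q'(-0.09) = -0.94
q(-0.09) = -0.92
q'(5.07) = -74.50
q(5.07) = -133.06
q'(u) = -2.73*u^2 - 0.66*u - 0.98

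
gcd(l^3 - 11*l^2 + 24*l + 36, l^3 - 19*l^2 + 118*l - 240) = l - 6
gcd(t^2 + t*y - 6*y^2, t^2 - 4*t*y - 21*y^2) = t + 3*y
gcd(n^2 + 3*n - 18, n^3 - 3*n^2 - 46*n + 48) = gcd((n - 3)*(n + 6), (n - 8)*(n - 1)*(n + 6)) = n + 6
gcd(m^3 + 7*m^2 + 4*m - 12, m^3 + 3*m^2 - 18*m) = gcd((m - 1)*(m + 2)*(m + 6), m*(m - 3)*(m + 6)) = m + 6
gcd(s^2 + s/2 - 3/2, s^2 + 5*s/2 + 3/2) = s + 3/2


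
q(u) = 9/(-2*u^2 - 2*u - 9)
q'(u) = 9*(4*u + 2)/(-2*u^2 - 2*u - 9)^2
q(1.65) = -0.51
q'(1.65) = 0.25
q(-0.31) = -1.05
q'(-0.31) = 0.09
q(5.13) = -0.13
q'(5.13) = 0.04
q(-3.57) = -0.33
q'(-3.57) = -0.15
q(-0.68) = -1.05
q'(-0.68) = -0.09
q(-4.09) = -0.26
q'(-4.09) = -0.11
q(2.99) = -0.27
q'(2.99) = 0.12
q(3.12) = -0.26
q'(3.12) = 0.11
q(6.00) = -0.10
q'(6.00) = 0.03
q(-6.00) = -0.13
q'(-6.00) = -0.04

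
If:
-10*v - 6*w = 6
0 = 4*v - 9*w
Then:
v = -9/19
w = -4/19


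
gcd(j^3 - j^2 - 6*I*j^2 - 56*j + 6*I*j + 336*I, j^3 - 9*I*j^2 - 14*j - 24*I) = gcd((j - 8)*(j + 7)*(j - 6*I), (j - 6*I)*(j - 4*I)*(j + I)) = j - 6*I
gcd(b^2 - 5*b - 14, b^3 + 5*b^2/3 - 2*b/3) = b + 2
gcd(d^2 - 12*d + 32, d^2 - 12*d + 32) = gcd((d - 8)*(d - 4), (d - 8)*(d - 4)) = d^2 - 12*d + 32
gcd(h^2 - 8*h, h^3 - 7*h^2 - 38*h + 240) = h - 8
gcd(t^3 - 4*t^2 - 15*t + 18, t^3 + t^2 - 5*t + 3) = t^2 + 2*t - 3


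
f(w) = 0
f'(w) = 0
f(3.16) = 0.00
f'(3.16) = 0.00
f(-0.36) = 0.00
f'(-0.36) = 0.00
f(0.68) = 0.00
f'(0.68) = 0.00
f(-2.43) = 0.00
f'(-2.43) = 0.00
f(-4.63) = 0.00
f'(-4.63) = 0.00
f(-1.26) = 0.00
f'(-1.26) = 0.00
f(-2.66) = 0.00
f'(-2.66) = 0.00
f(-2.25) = 0.00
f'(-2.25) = 0.00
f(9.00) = 0.00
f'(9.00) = 0.00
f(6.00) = 0.00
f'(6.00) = 0.00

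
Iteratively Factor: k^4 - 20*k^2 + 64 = (k - 2)*(k^3 + 2*k^2 - 16*k - 32) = (k - 2)*(k + 2)*(k^2 - 16) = (k - 2)*(k + 2)*(k + 4)*(k - 4)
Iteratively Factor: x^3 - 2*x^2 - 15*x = (x)*(x^2 - 2*x - 15) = x*(x + 3)*(x - 5)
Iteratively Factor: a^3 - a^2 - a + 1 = (a - 1)*(a^2 - 1) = (a - 1)*(a + 1)*(a - 1)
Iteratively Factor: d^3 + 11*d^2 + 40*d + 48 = (d + 4)*(d^2 + 7*d + 12) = (d + 3)*(d + 4)*(d + 4)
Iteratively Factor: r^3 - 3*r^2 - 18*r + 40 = (r - 2)*(r^2 - r - 20) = (r - 5)*(r - 2)*(r + 4)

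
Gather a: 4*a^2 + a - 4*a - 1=4*a^2 - 3*a - 1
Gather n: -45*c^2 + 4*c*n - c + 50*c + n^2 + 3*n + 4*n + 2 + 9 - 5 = -45*c^2 + 49*c + n^2 + n*(4*c + 7) + 6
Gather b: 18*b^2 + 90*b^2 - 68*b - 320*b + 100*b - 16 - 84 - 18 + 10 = 108*b^2 - 288*b - 108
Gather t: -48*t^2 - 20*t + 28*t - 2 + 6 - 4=-48*t^2 + 8*t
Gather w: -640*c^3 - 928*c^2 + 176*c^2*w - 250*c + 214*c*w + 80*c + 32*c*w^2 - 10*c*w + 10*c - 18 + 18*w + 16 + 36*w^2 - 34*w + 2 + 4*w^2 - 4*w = -640*c^3 - 928*c^2 - 160*c + w^2*(32*c + 40) + w*(176*c^2 + 204*c - 20)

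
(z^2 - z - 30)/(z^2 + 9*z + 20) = (z - 6)/(z + 4)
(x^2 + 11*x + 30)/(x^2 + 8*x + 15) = (x + 6)/(x + 3)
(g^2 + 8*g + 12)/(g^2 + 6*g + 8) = (g + 6)/(g + 4)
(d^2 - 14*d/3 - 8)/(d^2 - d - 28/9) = 3*(d - 6)/(3*d - 7)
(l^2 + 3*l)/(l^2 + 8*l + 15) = l/(l + 5)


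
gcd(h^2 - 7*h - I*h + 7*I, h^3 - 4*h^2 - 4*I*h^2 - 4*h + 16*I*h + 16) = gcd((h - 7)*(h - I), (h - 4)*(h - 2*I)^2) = 1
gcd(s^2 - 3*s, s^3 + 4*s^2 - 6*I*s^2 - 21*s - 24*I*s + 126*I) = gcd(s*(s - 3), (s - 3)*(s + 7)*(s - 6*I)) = s - 3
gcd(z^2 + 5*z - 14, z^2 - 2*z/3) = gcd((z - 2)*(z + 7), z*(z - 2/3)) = 1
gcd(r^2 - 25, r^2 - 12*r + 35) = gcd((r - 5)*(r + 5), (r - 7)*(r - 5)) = r - 5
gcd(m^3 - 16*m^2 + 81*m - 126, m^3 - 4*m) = 1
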